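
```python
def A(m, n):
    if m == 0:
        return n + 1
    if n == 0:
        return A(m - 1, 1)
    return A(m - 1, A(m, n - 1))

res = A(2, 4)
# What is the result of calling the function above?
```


A(2, 4)
= A(1, A(2, 3))
First compute A(2, 3) = 9
= A(1, 9)
= 11


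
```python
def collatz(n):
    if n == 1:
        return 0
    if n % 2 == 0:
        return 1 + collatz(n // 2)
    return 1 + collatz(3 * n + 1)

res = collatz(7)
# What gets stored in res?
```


collatz(7)
7 is odd -> 3*7+1 = 22 -> collatz(22)
22 is even -> collatz(11)
11 is odd -> 3*11+1 = 34 -> collatz(34)
34 is even -> collatz(17)
17 is odd -> 3*17+1 = 52 -> collatz(52)
52 is even -> collatz(26)
26 is even -> collatz(13)
13 is odd -> 3*13+1 = 40 -> collatz(40)
40 is even -> collatz(20)
20 is even -> collatz(10)
10 is even -> collatz(5)
5 is odd -> 3*5+1 = 16 -> collatz(16)
16 is even -> collatz(8)
8 is even -> collatz(4)
4 is even -> collatz(2)
2 is even -> collatz(1)
Reached 1 after 16 steps
= 16


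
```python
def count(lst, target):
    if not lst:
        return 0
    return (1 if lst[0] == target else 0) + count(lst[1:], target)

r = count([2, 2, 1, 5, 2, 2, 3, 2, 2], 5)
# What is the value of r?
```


count([2, 2, 1, 5, 2, 2, 3, 2, 2], 5)
lst[0]=2 != 5: 0 + count([2, 1, 5, 2, 2, 3, 2, 2], 5)
lst[0]=2 != 5: 0 + count([1, 5, 2, 2, 3, 2, 2], 5)
lst[0]=1 != 5: 0 + count([5, 2, 2, 3, 2, 2], 5)
lst[0]=5 == 5: 1 + count([2, 2, 3, 2, 2], 5)
lst[0]=2 != 5: 0 + count([2, 3, 2, 2], 5)
lst[0]=2 != 5: 0 + count([3, 2, 2], 5)
lst[0]=3 != 5: 0 + count([2, 2], 5)
lst[0]=2 != 5: 0 + count([2], 5)
lst[0]=2 != 5: 0 + count([], 5)
= 1


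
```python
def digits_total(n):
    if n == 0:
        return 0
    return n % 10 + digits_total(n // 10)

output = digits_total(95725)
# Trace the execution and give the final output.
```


digits_total(95725)
= 5 + digits_total(9572)
= 5 + 2 + digits_total(957)
= 5 + 2 + 7 + digits_total(95)
= 5 + 2 + 7 + 5 + digits_total(9)
= 5 + 2 + 7 + 5 + 9 + digits_total(0)
= 5 + 2 + 7 + 5 + 9 + 0
= 28


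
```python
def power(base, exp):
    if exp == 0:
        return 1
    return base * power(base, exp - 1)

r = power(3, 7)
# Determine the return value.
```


power(3, 7)
= 3 * power(3, 6)
= 3 * 3 * power(3, 5)
= 3 * 3 * 3 * power(3, 4)
= 3 * 3 * 3 * 3 * power(3, 3)
= 3 * 3 * 3 * 3 * 3 * power(3, 2)
= 3 * 3 * 3 * 3 * 3 * 3 * power(3, 1)
= 3 * 3 * 3 * 3 * 3 * 3 * 3 * power(3, 0)
= 3 * 3 * 3 * 3 * 3 * 3 * 3 * 1
= 2187


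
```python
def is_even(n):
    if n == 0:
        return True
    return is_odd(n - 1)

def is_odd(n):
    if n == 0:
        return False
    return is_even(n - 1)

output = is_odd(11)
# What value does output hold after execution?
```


is_odd(11)
= is_even(10)
= is_odd(9)
= is_even(8)
= is_odd(7)
= is_even(6)
= is_odd(5)
= is_even(4)
= is_odd(3)
= is_even(2)
= is_odd(1)
= is_even(0)
n == 0: return True
= True


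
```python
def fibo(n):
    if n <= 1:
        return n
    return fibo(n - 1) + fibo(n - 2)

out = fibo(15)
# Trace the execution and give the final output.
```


fibo(15)
= fibo(14) + fibo(13)
= (fibo(13) + fibo(12)) + fibo(13)
Computing bottom-up: fibo(0)=0, fibo(1)=1, fibo(2)=1, fibo(3)=2, fibo(4)=3, fibo(5)=5, fibo(6)=8, fibo(7)=13, fibo(8)=21, fibo(9)=34, fibo(10)=55, fibo(11)=89, fibo(12)=144, fibo(13)=233, fibo(14)=377, fibo(15)=610
= 610


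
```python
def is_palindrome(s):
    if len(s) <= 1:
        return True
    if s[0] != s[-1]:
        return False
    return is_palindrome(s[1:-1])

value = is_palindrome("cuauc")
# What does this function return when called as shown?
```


is_palindrome("cuauc")
"cuauc": s[0]='c' == s[-1]='c' -> is_palindrome("uau")
"uau": s[0]='u' == s[-1]='u' -> is_palindrome("a")
"a": len <= 1 -> True
= True


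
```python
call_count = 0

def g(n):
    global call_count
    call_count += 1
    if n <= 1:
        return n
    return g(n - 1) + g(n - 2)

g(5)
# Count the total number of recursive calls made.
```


g(5) calls g(4) and g(3); each non-base call branches into two more.
Let C(k) = total number of calls made by g(k), including the call to g(k) itself.
Base cases: C(0) = 1, C(1) = 1
Recurrence: C(k) = 1 + C(k-1) + C(k-2)
  C(2) = 1 + C(1) + C(0) = 1 + 1 + 1 = 3
  C(3) = 1 + C(2) + C(1) = 1 + 3 + 1 = 5
  C(4) = 1 + C(3) + C(2) = 1 + 5 + 3 = 9
  C(5) = 1 + C(4) + C(3) = 1 + 9 + 5 = 15
Total calls = C(5) = 15


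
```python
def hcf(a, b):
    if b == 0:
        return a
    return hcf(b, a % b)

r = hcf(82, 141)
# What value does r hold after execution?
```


hcf(82, 141)
= hcf(141, 82 % 141) = hcf(141, 82)
= hcf(82, 141 % 82) = hcf(82, 59)
= hcf(59, 82 % 59) = hcf(59, 23)
= hcf(23, 59 % 23) = hcf(23, 13)
= hcf(13, 23 % 13) = hcf(13, 10)
= hcf(10, 13 % 10) = hcf(10, 3)
= hcf(3, 10 % 3) = hcf(3, 1)
= hcf(1, 3 % 1) = hcf(1, 0)
b == 0, return a = 1


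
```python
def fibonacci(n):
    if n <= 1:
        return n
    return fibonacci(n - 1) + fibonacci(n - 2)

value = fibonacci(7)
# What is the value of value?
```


fibonacci(7)
= fibonacci(6) + fibonacci(5)
= (fibonacci(5) + fibonacci(4)) + fibonacci(5)
Computing bottom-up: fibonacci(0)=0, fibonacci(1)=1, fibonacci(2)=1, fibonacci(3)=2, fibonacci(4)=3, fibonacci(5)=5, fibonacci(6)=8, fibonacci(7)=13
= 13


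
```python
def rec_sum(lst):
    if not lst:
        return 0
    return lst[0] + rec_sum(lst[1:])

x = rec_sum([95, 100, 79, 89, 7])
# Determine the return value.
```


rec_sum([95, 100, 79, 89, 7])
= 95 + rec_sum([100, 79, 89, 7])
= 95 + 100 + rec_sum([79, 89, 7])
= 95 + 100 + 79 + rec_sum([89, 7])
= 95 + 100 + 79 + 89 + rec_sum([7])
= 95 + 100 + 79 + 89 + 7 + rec_sum([])
= 95 + 100 + 79 + 89 + 7 + 0
= 370


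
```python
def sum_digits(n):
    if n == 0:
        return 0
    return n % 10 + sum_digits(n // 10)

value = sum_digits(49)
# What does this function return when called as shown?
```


sum_digits(49)
= 9 + sum_digits(4)
= 9 + 4 + sum_digits(0)
= 9 + 4 + 0
= 13


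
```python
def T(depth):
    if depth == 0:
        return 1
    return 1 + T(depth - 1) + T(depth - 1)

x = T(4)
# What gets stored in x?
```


T(4)
= 1 + T(3) + T(3)
= 1 + 2 * T(3)
T(k) = 2^(k+1) - 1
T(0) = 1
T(1) = 3
T(2) = 7
T(3) = 15
T(4) = 31
T(4) = 2^5 - 1 = 31


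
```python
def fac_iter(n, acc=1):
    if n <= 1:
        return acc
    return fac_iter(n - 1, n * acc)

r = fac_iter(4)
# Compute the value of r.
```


fac_iter(4, 1)
= fac_iter(3, 4 * 1) = fac_iter(3, 4)
= fac_iter(2, 3 * 4) = fac_iter(2, 12)
= fac_iter(1, 2 * 12) = fac_iter(1, 24)
n <= 1, return acc = 24


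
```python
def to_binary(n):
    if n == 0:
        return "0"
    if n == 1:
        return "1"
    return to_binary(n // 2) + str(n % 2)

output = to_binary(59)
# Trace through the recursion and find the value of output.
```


to_binary(59)
= to_binary(29) + "1"
= to_binary(14) + "1" + "1"
= to_binary(7) + "0" + "1" + "1"
= to_binary(3) + "1" + "0" + "1" + "1"
= to_binary(1) + "1" + "1" + "0" + "1" + "1"
= "1" + "1" + "1" + "0" + "1" + "1"
= "111011"


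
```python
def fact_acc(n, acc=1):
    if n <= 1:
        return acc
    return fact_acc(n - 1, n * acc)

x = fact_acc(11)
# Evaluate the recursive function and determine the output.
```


fact_acc(11, 1)
= fact_acc(10, 11 * 1) = fact_acc(10, 11)
= fact_acc(9, 10 * 11) = fact_acc(9, 110)
= fact_acc(8, 9 * 110) = fact_acc(8, 990)
= fact_acc(7, 8 * 990) = fact_acc(7, 7920)
= fact_acc(6, 7 * 7920) = fact_acc(6, 55440)
= fact_acc(5, 6 * 55440) = fact_acc(5, 332640)
= fact_acc(4, 5 * 332640) = fact_acc(4, 1663200)
= fact_acc(3, 4 * 1663200) = fact_acc(3, 6652800)
= fact_acc(2, 3 * 6652800) = fact_acc(2, 19958400)
= fact_acc(1, 2 * 19958400) = fact_acc(1, 39916800)
n <= 1, return acc = 39916800


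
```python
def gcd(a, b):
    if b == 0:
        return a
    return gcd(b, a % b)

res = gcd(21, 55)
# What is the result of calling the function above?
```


gcd(21, 55)
= gcd(55, 21 % 55) = gcd(55, 21)
= gcd(21, 55 % 21) = gcd(21, 13)
= gcd(13, 21 % 13) = gcd(13, 8)
= gcd(8, 13 % 8) = gcd(8, 5)
= gcd(5, 8 % 5) = gcd(5, 3)
= gcd(3, 5 % 3) = gcd(3, 2)
= gcd(2, 3 % 2) = gcd(2, 1)
= gcd(1, 2 % 1) = gcd(1, 0)
b == 0, return a = 1


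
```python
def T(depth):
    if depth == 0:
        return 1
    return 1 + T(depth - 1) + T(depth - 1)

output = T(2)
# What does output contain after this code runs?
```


T(2)
= 1 + T(1) + T(1)
= 1 + 2 * T(1)
T(k) = 2^(k+1) - 1
T(0) = 1
T(1) = 3
T(2) = 7
T(2) = 2^3 - 1 = 7


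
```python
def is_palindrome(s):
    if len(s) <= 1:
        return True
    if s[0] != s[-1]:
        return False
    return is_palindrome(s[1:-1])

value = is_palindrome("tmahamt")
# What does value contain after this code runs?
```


is_palindrome("tmahamt")
"tmahamt": s[0]='t' == s[-1]='t' -> is_palindrome("maham")
"maham": s[0]='m' == s[-1]='m' -> is_palindrome("aha")
"aha": s[0]='a' == s[-1]='a' -> is_palindrome("h")
"h": len <= 1 -> True
= True


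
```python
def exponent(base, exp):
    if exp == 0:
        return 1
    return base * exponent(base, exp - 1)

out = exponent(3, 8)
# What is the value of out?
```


exponent(3, 8)
= 3 * exponent(3, 7)
= 3 * 3 * exponent(3, 6)
= 3 * 3 * 3 * exponent(3, 5)
= 3 * 3 * 3 * 3 * exponent(3, 4)
= 3 * 3 * 3 * 3 * 3 * exponent(3, 3)
= 3 * 3 * 3 * 3 * 3 * 3 * exponent(3, 2)
= 3 * 3 * 3 * 3 * 3 * 3 * 3 * exponent(3, 1)
= 3 * 3 * 3 * 3 * 3 * 3 * 3 * 3 * exponent(3, 0)
= 3 * 3 * 3 * 3 * 3 * 3 * 3 * 3 * 1
= 6561


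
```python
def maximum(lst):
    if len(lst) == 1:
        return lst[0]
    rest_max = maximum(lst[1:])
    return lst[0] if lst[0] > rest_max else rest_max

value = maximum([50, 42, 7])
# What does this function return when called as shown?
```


maximum([50, 42, 7])
= compare 50 with maximum([42, 7])
= compare 42 with maximum([7])
Base: maximum([7]) = 7
compare 42 with 7: max = 42
compare 50 with 42: max = 50
= 50


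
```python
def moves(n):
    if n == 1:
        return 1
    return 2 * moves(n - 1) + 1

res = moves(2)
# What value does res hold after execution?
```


moves(2)
= 2 * moves(1) + 1
Now compute bottom-up:
moves(1) = 1
moves(2) = 2 * 1 + 1 = 3
= 3


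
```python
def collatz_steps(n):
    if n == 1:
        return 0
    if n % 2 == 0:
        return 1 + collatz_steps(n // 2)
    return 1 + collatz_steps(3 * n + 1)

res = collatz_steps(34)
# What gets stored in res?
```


collatz_steps(34)
34 is even -> collatz_steps(17)
17 is odd -> 3*17+1 = 52 -> collatz_steps(52)
52 is even -> collatz_steps(26)
26 is even -> collatz_steps(13)
13 is odd -> 3*13+1 = 40 -> collatz_steps(40)
40 is even -> collatz_steps(20)
20 is even -> collatz_steps(10)
10 is even -> collatz_steps(5)
5 is odd -> 3*5+1 = 16 -> collatz_steps(16)
16 is even -> collatz_steps(8)
8 is even -> collatz_steps(4)
4 is even -> collatz_steps(2)
2 is even -> collatz_steps(1)
Reached 1 after 13 steps
= 13


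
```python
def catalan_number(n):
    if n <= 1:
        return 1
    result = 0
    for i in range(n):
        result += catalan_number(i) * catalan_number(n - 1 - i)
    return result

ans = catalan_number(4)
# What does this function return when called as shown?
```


catalan_number(4)
= sum of catalan_number(i) * catalan_number(4-1-i) for i in 0..3
First compute sub-values bottom-up:
  catalan_number(0) = 1, catalan_number(1) = 1
  catalan_number(2) = 1*1 + 1*1 = 2
  catalan_number(3) = 1*2 + 1*1 + 2*1 = 5
Now catalan_number(4):
  catalan_number(0)*catalan_number(3) = 1*5 = 5
  catalan_number(1)*catalan_number(2) = 1*2 = 2
  catalan_number(2)*catalan_number(1) = 2*1 = 2
  catalan_number(3)*catalan_number(0) = 5*1 = 5
= 5 + 2 + 2 + 5
= 14


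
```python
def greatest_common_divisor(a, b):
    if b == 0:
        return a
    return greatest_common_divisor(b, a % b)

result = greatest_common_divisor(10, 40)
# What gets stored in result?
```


greatest_common_divisor(10, 40)
= greatest_common_divisor(40, 10 % 40) = greatest_common_divisor(40, 10)
= greatest_common_divisor(10, 40 % 10) = greatest_common_divisor(10, 0)
b == 0, return a = 10


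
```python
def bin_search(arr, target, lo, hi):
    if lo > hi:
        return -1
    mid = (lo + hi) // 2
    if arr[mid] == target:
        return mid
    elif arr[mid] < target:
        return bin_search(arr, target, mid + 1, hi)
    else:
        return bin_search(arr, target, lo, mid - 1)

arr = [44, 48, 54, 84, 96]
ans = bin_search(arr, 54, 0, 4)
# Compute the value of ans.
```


bin_search(arr, 54, 0, 4)
lo=0, hi=4, mid=2, arr[mid]=54
arr[2] == 54, found at index 2
= 2


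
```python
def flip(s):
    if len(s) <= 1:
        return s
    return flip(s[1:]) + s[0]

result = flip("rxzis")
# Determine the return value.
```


flip("rxzis")
= flip("xzis") + "r"
= flip("zis") + "x" + "r"
= flip("is") + "z" + "x" + "r"
= flip("s") + "i" + "z" + "x" + "r"
= "s" + "i" + "z" + "x" + "r"
= "sizxr"


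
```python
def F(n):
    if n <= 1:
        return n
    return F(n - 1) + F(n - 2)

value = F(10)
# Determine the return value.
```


F(10)
= F(9) + F(8)
= (F(8) + F(7)) + F(8)
Computing bottom-up: F(0)=0, F(1)=1, F(2)=1, F(3)=2, F(4)=3, F(5)=5, F(6)=8, F(7)=13, F(8)=21, F(9)=34, F(10)=55
= 55


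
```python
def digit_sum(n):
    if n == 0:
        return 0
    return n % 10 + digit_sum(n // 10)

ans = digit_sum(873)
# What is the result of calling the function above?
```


digit_sum(873)
= 3 + digit_sum(87)
= 3 + 7 + digit_sum(8)
= 3 + 7 + 8 + digit_sum(0)
= 3 + 7 + 8 + 0
= 18


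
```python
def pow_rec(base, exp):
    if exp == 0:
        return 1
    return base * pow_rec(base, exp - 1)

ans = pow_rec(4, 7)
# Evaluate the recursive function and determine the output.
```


pow_rec(4, 7)
= 4 * pow_rec(4, 6)
= 4 * 4 * pow_rec(4, 5)
= 4 * 4 * 4 * pow_rec(4, 4)
= 4 * 4 * 4 * 4 * pow_rec(4, 3)
= 4 * 4 * 4 * 4 * 4 * pow_rec(4, 2)
= 4 * 4 * 4 * 4 * 4 * 4 * pow_rec(4, 1)
= 4 * 4 * 4 * 4 * 4 * 4 * 4 * pow_rec(4, 0)
= 4 * 4 * 4 * 4 * 4 * 4 * 4 * 1
= 16384


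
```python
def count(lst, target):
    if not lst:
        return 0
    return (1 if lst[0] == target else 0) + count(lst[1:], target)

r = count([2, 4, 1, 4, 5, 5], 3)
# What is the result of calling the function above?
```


count([2, 4, 1, 4, 5, 5], 3)
lst[0]=2 != 3: 0 + count([4, 1, 4, 5, 5], 3)
lst[0]=4 != 3: 0 + count([1, 4, 5, 5], 3)
lst[0]=1 != 3: 0 + count([4, 5, 5], 3)
lst[0]=4 != 3: 0 + count([5, 5], 3)
lst[0]=5 != 3: 0 + count([5], 3)
lst[0]=5 != 3: 0 + count([], 3)
= 0


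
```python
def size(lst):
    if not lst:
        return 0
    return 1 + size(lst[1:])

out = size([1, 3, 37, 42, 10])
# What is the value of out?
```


size([1, 3, 37, 42, 10])
= 1 + size([3, 37, 42, 10])
= 1 + 1 + size([37, 42, 10])
= 1 + 1 + 1 + size([42, 10])
= 1 + 1 + 1 + 1 + size([10])
= 1 + 1 + 1 + 1 + 1 + size([])
= 1 + 1 + 1 + 1 + 1 + 0
= 5


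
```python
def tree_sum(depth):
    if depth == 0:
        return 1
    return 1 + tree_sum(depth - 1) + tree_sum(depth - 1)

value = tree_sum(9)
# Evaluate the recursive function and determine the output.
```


tree_sum(9)
= 1 + tree_sum(8) + tree_sum(8)
= 1 + 2 * tree_sum(8)
tree_sum(k) = 2^(k+1) - 1
tree_sum(0) = 1
tree_sum(1) = 3
tree_sum(2) = 7
tree_sum(3) = 15
tree_sum(4) = 31
tree_sum(9) = 2^10 - 1 = 1023


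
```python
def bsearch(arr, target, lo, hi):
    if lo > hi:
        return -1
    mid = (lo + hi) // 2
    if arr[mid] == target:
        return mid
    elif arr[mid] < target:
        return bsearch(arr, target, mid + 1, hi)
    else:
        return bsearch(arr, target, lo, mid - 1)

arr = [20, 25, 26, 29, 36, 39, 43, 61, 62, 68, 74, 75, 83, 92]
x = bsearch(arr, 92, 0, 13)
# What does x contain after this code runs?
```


bsearch(arr, 92, 0, 13)
lo=0, hi=13, mid=6, arr[mid]=43
43 < 92, search right half
lo=7, hi=13, mid=10, arr[mid]=74
74 < 92, search right half
lo=11, hi=13, mid=12, arr[mid]=83
83 < 92, search right half
lo=13, hi=13, mid=13, arr[mid]=92
arr[13] == 92, found at index 13
= 13


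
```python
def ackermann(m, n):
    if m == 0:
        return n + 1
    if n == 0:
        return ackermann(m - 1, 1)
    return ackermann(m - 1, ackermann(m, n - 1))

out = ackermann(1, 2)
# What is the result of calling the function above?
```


ackermann(1, 2)
= ackermann(0, ackermann(1, 1))
First compute ackermann(1, 1) = 3
= ackermann(0, 3)
= 4


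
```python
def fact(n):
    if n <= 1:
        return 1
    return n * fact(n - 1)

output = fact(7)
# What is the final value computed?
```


fact(7)
= 7 * fact(6)
= 7 * 6 * fact(5)
= 7 * 6 * 5 * fact(4)
= 7 * 6 * 5 * 4 * fact(3)
= 7 * 6 * 5 * 4 * 3 * fact(2)
= 7 * 6 * 5 * 4 * 3 * 2 * fact(1)
= 7 * 6 * 5 * 4 * 3 * 2 * 1
= 5040


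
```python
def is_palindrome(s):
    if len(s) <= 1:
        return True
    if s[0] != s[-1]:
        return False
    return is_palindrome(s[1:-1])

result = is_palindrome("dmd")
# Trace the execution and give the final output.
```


is_palindrome("dmd")
"dmd": s[0]='d' == s[-1]='d' -> is_palindrome("m")
"m": len <= 1 -> True
= True


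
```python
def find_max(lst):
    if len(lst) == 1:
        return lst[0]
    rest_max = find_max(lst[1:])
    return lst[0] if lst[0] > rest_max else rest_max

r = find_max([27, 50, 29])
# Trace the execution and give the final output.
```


find_max([27, 50, 29])
= compare 27 with find_max([50, 29])
= compare 50 with find_max([29])
Base: find_max([29]) = 29
compare 50 with 29: max = 50
compare 27 with 50: max = 50
= 50


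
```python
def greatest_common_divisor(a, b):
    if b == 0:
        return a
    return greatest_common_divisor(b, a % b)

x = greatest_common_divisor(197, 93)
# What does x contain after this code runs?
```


greatest_common_divisor(197, 93)
= greatest_common_divisor(93, 197 % 93) = greatest_common_divisor(93, 11)
= greatest_common_divisor(11, 93 % 11) = greatest_common_divisor(11, 5)
= greatest_common_divisor(5, 11 % 5) = greatest_common_divisor(5, 1)
= greatest_common_divisor(1, 5 % 1) = greatest_common_divisor(1, 0)
b == 0, return a = 1


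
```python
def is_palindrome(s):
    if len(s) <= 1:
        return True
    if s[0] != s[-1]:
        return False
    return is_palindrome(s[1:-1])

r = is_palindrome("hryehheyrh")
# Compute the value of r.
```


is_palindrome("hryehheyrh")
"hryehheyrh": s[0]='h' == s[-1]='h' -> is_palindrome("ryehheyr")
"ryehheyr": s[0]='r' == s[-1]='r' -> is_palindrome("yehhey")
"yehhey": s[0]='y' == s[-1]='y' -> is_palindrome("ehhe")
"ehhe": s[0]='e' == s[-1]='e' -> is_palindrome("hh")
"hh": s[0]='h' == s[-1]='h' -> is_palindrome("")
"": len <= 1 -> True
= True


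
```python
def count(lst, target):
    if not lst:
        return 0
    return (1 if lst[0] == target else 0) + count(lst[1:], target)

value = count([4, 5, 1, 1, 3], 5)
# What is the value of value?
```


count([4, 5, 1, 1, 3], 5)
lst[0]=4 != 5: 0 + count([5, 1, 1, 3], 5)
lst[0]=5 == 5: 1 + count([1, 1, 3], 5)
lst[0]=1 != 5: 0 + count([1, 3], 5)
lst[0]=1 != 5: 0 + count([3], 5)
lst[0]=3 != 5: 0 + count([], 5)
= 1


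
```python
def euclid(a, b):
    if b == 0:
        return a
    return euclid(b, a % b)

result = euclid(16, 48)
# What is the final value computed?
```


euclid(16, 48)
= euclid(48, 16 % 48) = euclid(48, 16)
= euclid(16, 48 % 16) = euclid(16, 0)
b == 0, return a = 16


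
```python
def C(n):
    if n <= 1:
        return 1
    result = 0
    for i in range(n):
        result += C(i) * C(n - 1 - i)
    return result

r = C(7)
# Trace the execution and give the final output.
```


C(7)
= sum of C(i) * C(7-1-i) for i in 0..6
First compute sub-values bottom-up:
  C(0) = 1, C(1) = 1
  C(2) = 1*1 + 1*1 = 2
  C(3) = 1*2 + 1*1 + 2*1 = 5
  C(4) = 1*5 + 1*2 + 2*1 + 5*1 = 14
  C(5) = 1*14 + 1*5 + 2*2 + 5*1 + 14*1 = 42
  C(6) = 1*42 + 1*14 + 2*5 + 5*2 + 14*1 + 42*1 = 132
Now C(7):
  C(0)*C(6) = 1*132 = 132
  C(1)*C(5) = 1*42 = 42
  C(2)*C(4) = 2*14 = 28
  C(3)*C(3) = 5*5 = 25
  C(4)*C(2) = 14*2 = 28
  C(5)*C(1) = 42*1 = 42
  C(6)*C(0) = 132*1 = 132
= 132 + 42 + 28 + 25 + 28 + 42 + 132
= 429


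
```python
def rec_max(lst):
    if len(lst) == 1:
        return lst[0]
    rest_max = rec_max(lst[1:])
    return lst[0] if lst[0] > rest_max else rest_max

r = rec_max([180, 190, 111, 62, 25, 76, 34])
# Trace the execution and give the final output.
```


rec_max([180, 190, 111, 62, 25, 76, 34])
= compare 180 with rec_max([190, 111, 62, 25, 76, 34])
= compare 190 with rec_max([111, 62, 25, 76, 34])
= compare 111 with rec_max([62, 25, 76, 34])
= compare 62 with rec_max([25, 76, 34])
= compare 25 with rec_max([76, 34])
= compare 76 with rec_max([34])
Base: rec_max([34]) = 34
compare 76 with 34: max = 76
compare 25 with 76: max = 76
compare 62 with 76: max = 76
compare 111 with 76: max = 111
compare 190 with 111: max = 190
compare 180 with 190: max = 190
= 190


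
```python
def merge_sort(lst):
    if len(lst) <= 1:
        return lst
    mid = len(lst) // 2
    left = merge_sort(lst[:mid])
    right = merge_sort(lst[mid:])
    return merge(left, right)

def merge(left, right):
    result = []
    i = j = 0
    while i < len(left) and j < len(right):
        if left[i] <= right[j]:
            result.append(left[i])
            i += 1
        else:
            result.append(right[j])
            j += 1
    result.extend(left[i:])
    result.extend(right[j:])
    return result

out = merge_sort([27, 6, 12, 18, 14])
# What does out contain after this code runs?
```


merge_sort([27, 6, 12, 18, 14])
Split into [27, 6] and [12, 18, 14]
Left sorted: [6, 27]
Right sorted: [12, 14, 18]
Merge [6, 27] and [12, 14, 18]
= [6, 12, 14, 18, 27]


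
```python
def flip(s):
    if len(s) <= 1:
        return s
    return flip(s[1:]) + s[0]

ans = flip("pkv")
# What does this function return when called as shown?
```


flip("pkv")
= flip("kv") + "p"
= flip("v") + "k" + "p"
= "v" + "k" + "p"
= "vkp"


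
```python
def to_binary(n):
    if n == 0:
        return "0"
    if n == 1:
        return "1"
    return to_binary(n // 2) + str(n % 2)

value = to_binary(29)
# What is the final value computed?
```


to_binary(29)
= to_binary(14) + "1"
= to_binary(7) + "0" + "1"
= to_binary(3) + "1" + "0" + "1"
= to_binary(1) + "1" + "1" + "0" + "1"
= "1" + "1" + "1" + "0" + "1"
= "11101"


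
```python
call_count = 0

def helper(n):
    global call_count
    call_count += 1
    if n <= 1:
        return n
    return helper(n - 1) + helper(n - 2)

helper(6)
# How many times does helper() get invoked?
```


helper(6) calls helper(5) and helper(4); each non-base call branches into two more.
Let C(k) = total number of calls made by helper(k), including the call to helper(k) itself.
Base cases: C(0) = 1, C(1) = 1
Recurrence: C(k) = 1 + C(k-1) + C(k-2)
  C(2) = 1 + C(1) + C(0) = 1 + 1 + 1 = 3
  C(3) = 1 + C(2) + C(1) = 1 + 3 + 1 = 5
  C(4) = 1 + C(3) + C(2) = 1 + 5 + 3 = 9
  C(5) = 1 + C(4) + C(3) = 1 + 9 + 5 = 15
  C(6) = 1 + C(5) + C(4) = 1 + 15 + 9 = 25
Total calls = C(6) = 25


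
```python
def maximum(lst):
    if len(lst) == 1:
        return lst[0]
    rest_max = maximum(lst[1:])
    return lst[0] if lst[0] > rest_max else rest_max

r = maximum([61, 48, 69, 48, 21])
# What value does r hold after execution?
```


maximum([61, 48, 69, 48, 21])
= compare 61 with maximum([48, 69, 48, 21])
= compare 48 with maximum([69, 48, 21])
= compare 69 with maximum([48, 21])
= compare 48 with maximum([21])
Base: maximum([21]) = 21
compare 48 with 21: max = 48
compare 69 with 48: max = 69
compare 48 with 69: max = 69
compare 61 with 69: max = 69
= 69


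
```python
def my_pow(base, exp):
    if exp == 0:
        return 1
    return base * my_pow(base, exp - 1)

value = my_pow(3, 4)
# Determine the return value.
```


my_pow(3, 4)
= 3 * my_pow(3, 3)
= 3 * 3 * my_pow(3, 2)
= 3 * 3 * 3 * my_pow(3, 1)
= 3 * 3 * 3 * 3 * my_pow(3, 0)
= 3 * 3 * 3 * 3 * 1
= 81


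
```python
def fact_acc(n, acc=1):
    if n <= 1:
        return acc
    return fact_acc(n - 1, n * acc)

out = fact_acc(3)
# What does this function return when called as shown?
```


fact_acc(3, 1)
= fact_acc(2, 3 * 1) = fact_acc(2, 3)
= fact_acc(1, 2 * 3) = fact_acc(1, 6)
n <= 1, return acc = 6


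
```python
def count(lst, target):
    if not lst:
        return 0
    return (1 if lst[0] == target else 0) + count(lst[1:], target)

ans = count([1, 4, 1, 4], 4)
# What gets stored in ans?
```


count([1, 4, 1, 4], 4)
lst[0]=1 != 4: 0 + count([4, 1, 4], 4)
lst[0]=4 == 4: 1 + count([1, 4], 4)
lst[0]=1 != 4: 0 + count([4], 4)
lst[0]=4 == 4: 1 + count([], 4)
= 2


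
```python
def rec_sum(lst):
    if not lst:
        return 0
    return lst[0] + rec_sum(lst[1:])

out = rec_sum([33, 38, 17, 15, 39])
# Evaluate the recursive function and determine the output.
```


rec_sum([33, 38, 17, 15, 39])
= 33 + rec_sum([38, 17, 15, 39])
= 33 + 38 + rec_sum([17, 15, 39])
= 33 + 38 + 17 + rec_sum([15, 39])
= 33 + 38 + 17 + 15 + rec_sum([39])
= 33 + 38 + 17 + 15 + 39 + rec_sum([])
= 33 + 38 + 17 + 15 + 39 + 0
= 142


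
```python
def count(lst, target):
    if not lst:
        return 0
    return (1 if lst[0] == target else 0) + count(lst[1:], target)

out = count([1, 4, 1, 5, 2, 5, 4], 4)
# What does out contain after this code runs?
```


count([1, 4, 1, 5, 2, 5, 4], 4)
lst[0]=1 != 4: 0 + count([4, 1, 5, 2, 5, 4], 4)
lst[0]=4 == 4: 1 + count([1, 5, 2, 5, 4], 4)
lst[0]=1 != 4: 0 + count([5, 2, 5, 4], 4)
lst[0]=5 != 4: 0 + count([2, 5, 4], 4)
lst[0]=2 != 4: 0 + count([5, 4], 4)
lst[0]=5 != 4: 0 + count([4], 4)
lst[0]=4 == 4: 1 + count([], 4)
= 2


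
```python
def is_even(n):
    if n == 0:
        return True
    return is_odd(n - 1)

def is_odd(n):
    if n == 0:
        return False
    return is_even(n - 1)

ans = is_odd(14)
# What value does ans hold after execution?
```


is_odd(14)
= is_even(13)
= is_odd(12)
= is_even(11)
= is_odd(10)
= is_even(9)
= is_odd(8)
= is_even(7)
= is_odd(6)
= is_even(5)
= is_odd(4)
= is_even(3)
= is_odd(2)
= is_even(1)
= is_odd(0)
n == 0: return False
= False


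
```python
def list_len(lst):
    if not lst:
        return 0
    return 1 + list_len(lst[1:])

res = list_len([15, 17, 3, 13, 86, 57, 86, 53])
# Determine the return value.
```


list_len([15, 17, 3, 13, 86, 57, 86, 53])
= 1 + list_len([17, 3, 13, 86, 57, 86, 53])
= 1 + 1 + list_len([3, 13, 86, 57, 86, 53])
= 1 + 1 + 1 + list_len([13, 86, 57, 86, 53])
= 1 + 1 + 1 + 1 + list_len([86, 57, 86, 53])
= 1 + 1 + 1 + 1 + 1 + list_len([57, 86, 53])
= 1 + 1 + 1 + 1 + 1 + 1 + list_len([86, 53])
= 1 + 1 + 1 + 1 + 1 + 1 + 1 + list_len([53])
= 1 + 1 + 1 + 1 + 1 + 1 + 1 + 1 + list_len([])
= 1 + 1 + 1 + 1 + 1 + 1 + 1 + 1 + 0
= 8


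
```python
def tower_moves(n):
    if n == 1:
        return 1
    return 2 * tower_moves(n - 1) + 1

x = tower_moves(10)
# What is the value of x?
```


tower_moves(10)
= 2 * tower_moves(9) + 1
= 2 * (2 * tower_moves(8) + 1) + 1
= 2 * (2 * (2 * tower_moves(7) + 1) + 1) + 1
= 2 * (2 * (2 * (2 * tower_moves(6) + 1) + 1) + 1) + 1
= 2 * (2 * (2 * (2 * (2 * tower_moves(5) + 1) + 1) + 1) + 1) + 1
= 2 * (2 * (2 * (2 * (2 * (2 * tower_moves(4) + 1) + 1) + 1) + 1) + 1) + 1
= 2 * (2 * (2 * (2 * (2 * (2 * (2 * tower_moves(3) + 1) + 1) + 1) + 1) + 1) + 1) + 1
= 2 * (2 * (2 * (2 * (2 * (2 * (2 * (2 * tower_moves(2) + 1) + 1) + 1) + 1) + 1) + 1) + 1) + 1
= 2 * (2 * (2 * (2 * (2 * (2 * (2 * (2 * (2 * tower_moves(1) + 1) + 1) + 1) + 1) + 1) + 1) + 1) + 1) + 1
Now compute bottom-up:
tower_moves(1) = 1
tower_moves(2) = 2 * 1 + 1 = 3
tower_moves(3) = 2 * 3 + 1 = 7
tower_moves(4) = 2 * 7 + 1 = 15
tower_moves(5) = 2 * 15 + 1 = 31
tower_moves(6) = 2 * 31 + 1 = 63
tower_moves(7) = 2 * 63 + 1 = 127
tower_moves(8) = 2 * 127 + 1 = 255
tower_moves(9) = 2 * 255 + 1 = 511
tower_moves(10) = 2 * 511 + 1 = 1023
= 1023


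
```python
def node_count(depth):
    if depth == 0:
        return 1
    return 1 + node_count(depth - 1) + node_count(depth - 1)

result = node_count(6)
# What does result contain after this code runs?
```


node_count(6)
= 1 + node_count(5) + node_count(5)
= 1 + 2 * node_count(5)
node_count(k) = 2^(k+1) - 1
node_count(0) = 1
node_count(1) = 3
node_count(2) = 7
node_count(3) = 15
node_count(4) = 31
node_count(6) = 2^7 - 1 = 127


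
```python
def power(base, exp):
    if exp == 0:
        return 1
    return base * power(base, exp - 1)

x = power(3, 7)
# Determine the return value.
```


power(3, 7)
= 3 * power(3, 6)
= 3 * 3 * power(3, 5)
= 3 * 3 * 3 * power(3, 4)
= 3 * 3 * 3 * 3 * power(3, 3)
= 3 * 3 * 3 * 3 * 3 * power(3, 2)
= 3 * 3 * 3 * 3 * 3 * 3 * power(3, 1)
= 3 * 3 * 3 * 3 * 3 * 3 * 3 * power(3, 0)
= 3 * 3 * 3 * 3 * 3 * 3 * 3 * 1
= 2187


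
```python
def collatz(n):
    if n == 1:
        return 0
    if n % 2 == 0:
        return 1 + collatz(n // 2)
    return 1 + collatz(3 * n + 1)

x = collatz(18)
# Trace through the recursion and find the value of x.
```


collatz(18)
18 is even -> collatz(9)
9 is odd -> 3*9+1 = 28 -> collatz(28)
28 is even -> collatz(14)
14 is even -> collatz(7)
7 is odd -> 3*7+1 = 22 -> collatz(22)
22 is even -> collatz(11)
11 is odd -> 3*11+1 = 34 -> collatz(34)
34 is even -> collatz(17)
17 is odd -> 3*17+1 = 52 -> collatz(52)
52 is even -> collatz(26)
26 is even -> collatz(13)
13 is odd -> 3*13+1 = 40 -> collatz(40)
40 is even -> collatz(20)
20 is even -> collatz(10)
10 is even -> collatz(5)
5 is odd -> 3*5+1 = 16 -> collatz(16)
16 is even -> collatz(8)
8 is even -> collatz(4)
4 is even -> collatz(2)
2 is even -> collatz(1)
Reached 1 after 20 steps
= 20


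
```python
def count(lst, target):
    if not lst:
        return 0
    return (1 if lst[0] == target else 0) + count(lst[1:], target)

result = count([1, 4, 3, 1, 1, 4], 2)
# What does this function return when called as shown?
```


count([1, 4, 3, 1, 1, 4], 2)
lst[0]=1 != 2: 0 + count([4, 3, 1, 1, 4], 2)
lst[0]=4 != 2: 0 + count([3, 1, 1, 4], 2)
lst[0]=3 != 2: 0 + count([1, 1, 4], 2)
lst[0]=1 != 2: 0 + count([1, 4], 2)
lst[0]=1 != 2: 0 + count([4], 2)
lst[0]=4 != 2: 0 + count([], 2)
= 0


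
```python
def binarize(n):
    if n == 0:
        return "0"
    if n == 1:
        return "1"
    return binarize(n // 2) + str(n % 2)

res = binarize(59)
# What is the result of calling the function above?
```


binarize(59)
= binarize(29) + "1"
= binarize(14) + "1" + "1"
= binarize(7) + "0" + "1" + "1"
= binarize(3) + "1" + "0" + "1" + "1"
= binarize(1) + "1" + "1" + "0" + "1" + "1"
= "1" + "1" + "1" + "0" + "1" + "1"
= "111011"


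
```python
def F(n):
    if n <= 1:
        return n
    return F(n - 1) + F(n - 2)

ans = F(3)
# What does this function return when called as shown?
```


F(3)
= F(2) + F(1)
Computing bottom-up: F(0)=0, F(1)=1, F(2)=1, F(3)=2
= 2


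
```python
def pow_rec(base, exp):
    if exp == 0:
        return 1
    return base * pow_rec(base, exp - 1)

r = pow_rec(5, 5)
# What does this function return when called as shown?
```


pow_rec(5, 5)
= 5 * pow_rec(5, 4)
= 5 * 5 * pow_rec(5, 3)
= 5 * 5 * 5 * pow_rec(5, 2)
= 5 * 5 * 5 * 5 * pow_rec(5, 1)
= 5 * 5 * 5 * 5 * 5 * pow_rec(5, 0)
= 5 * 5 * 5 * 5 * 5 * 1
= 3125


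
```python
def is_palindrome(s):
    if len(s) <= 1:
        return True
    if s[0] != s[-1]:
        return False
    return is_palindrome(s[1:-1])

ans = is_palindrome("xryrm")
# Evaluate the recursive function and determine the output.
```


is_palindrome("xryrm")
"xryrm": s[0]='x' != s[-1]='m' -> False
= False


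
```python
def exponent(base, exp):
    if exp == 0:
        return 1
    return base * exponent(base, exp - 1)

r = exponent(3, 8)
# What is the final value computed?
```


exponent(3, 8)
= 3 * exponent(3, 7)
= 3 * 3 * exponent(3, 6)
= 3 * 3 * 3 * exponent(3, 5)
= 3 * 3 * 3 * 3 * exponent(3, 4)
= 3 * 3 * 3 * 3 * 3 * exponent(3, 3)
= 3 * 3 * 3 * 3 * 3 * 3 * exponent(3, 2)
= 3 * 3 * 3 * 3 * 3 * 3 * 3 * exponent(3, 1)
= 3 * 3 * 3 * 3 * 3 * 3 * 3 * 3 * exponent(3, 0)
= 3 * 3 * 3 * 3 * 3 * 3 * 3 * 3 * 1
= 6561


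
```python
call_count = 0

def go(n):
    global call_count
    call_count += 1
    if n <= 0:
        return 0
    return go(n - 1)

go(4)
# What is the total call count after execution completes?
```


go(4) calls go(3) calls ... calls go(0)
Total calls: 4 + 1 (for base case) = 5


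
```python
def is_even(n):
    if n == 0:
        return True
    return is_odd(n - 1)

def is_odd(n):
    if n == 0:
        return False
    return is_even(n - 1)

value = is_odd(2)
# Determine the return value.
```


is_odd(2)
= is_even(1)
= is_odd(0)
n == 0: return False
= False


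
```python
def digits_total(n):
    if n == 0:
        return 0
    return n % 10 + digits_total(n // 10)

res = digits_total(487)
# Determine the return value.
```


digits_total(487)
= 7 + digits_total(48)
= 7 + 8 + digits_total(4)
= 7 + 8 + 4 + digits_total(0)
= 7 + 8 + 4 + 0
= 19


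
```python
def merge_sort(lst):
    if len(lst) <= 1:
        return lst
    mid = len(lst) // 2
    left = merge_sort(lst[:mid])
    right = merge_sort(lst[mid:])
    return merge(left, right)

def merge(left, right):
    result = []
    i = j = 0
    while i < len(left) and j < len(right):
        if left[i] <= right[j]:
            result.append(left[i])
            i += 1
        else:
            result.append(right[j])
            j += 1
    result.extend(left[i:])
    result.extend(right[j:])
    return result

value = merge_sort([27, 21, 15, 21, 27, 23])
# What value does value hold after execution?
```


merge_sort([27, 21, 15, 21, 27, 23])
Split into [27, 21, 15] and [21, 27, 23]
Left sorted: [15, 21, 27]
Right sorted: [21, 23, 27]
Merge [15, 21, 27] and [21, 23, 27]
= [15, 21, 21, 23, 27, 27]


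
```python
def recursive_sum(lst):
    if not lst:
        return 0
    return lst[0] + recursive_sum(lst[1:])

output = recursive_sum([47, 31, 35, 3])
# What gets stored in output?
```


recursive_sum([47, 31, 35, 3])
= 47 + recursive_sum([31, 35, 3])
= 47 + 31 + recursive_sum([35, 3])
= 47 + 31 + 35 + recursive_sum([3])
= 47 + 31 + 35 + 3 + recursive_sum([])
= 47 + 31 + 35 + 3 + 0
= 116


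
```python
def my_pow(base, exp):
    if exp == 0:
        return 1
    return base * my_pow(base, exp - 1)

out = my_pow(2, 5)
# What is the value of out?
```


my_pow(2, 5)
= 2 * my_pow(2, 4)
= 2 * 2 * my_pow(2, 3)
= 2 * 2 * 2 * my_pow(2, 2)
= 2 * 2 * 2 * 2 * my_pow(2, 1)
= 2 * 2 * 2 * 2 * 2 * my_pow(2, 0)
= 2 * 2 * 2 * 2 * 2 * 1
= 32


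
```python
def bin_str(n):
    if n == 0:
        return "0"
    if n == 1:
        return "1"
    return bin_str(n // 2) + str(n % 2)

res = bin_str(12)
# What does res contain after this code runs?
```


bin_str(12)
= bin_str(6) + "0"
= bin_str(3) + "0" + "0"
= bin_str(1) + "1" + "0" + "0"
= "1" + "1" + "0" + "0"
= "1100"


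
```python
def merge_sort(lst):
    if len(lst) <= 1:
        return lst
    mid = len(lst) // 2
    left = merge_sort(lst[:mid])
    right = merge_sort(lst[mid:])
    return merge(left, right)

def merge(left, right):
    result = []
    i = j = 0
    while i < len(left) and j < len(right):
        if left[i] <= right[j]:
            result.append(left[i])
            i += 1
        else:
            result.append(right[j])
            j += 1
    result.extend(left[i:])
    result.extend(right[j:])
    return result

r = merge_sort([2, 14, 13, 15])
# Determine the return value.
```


merge_sort([2, 14, 13, 15])
Split into [2, 14] and [13, 15]
Left sorted: [2, 14]
Right sorted: [13, 15]
Merge [2, 14] and [13, 15]
= [2, 13, 14, 15]


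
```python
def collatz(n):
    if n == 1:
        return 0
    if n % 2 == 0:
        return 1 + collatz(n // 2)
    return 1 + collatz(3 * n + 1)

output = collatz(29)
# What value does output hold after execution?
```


collatz(29)
29 is odd -> 3*29+1 = 88 -> collatz(88)
88 is even -> collatz(44)
44 is even -> collatz(22)
22 is even -> collatz(11)
11 is odd -> 3*11+1 = 34 -> collatz(34)
34 is even -> collatz(17)
17 is odd -> 3*17+1 = 52 -> collatz(52)
52 is even -> collatz(26)
26 is even -> collatz(13)
13 is odd -> 3*13+1 = 40 -> collatz(40)
40 is even -> collatz(20)
20 is even -> collatz(10)
10 is even -> collatz(5)
5 is odd -> 3*5+1 = 16 -> collatz(16)
16 is even -> collatz(8)
8 is even -> collatz(4)
4 is even -> collatz(2)
2 is even -> collatz(1)
Reached 1 after 18 steps
= 18


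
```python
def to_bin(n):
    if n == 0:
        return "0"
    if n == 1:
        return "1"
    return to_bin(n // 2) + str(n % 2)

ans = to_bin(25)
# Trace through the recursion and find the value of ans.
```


to_bin(25)
= to_bin(12) + "1"
= to_bin(6) + "0" + "1"
= to_bin(3) + "0" + "0" + "1"
= to_bin(1) + "1" + "0" + "0" + "1"
= "1" + "1" + "0" + "0" + "1"
= "11001"


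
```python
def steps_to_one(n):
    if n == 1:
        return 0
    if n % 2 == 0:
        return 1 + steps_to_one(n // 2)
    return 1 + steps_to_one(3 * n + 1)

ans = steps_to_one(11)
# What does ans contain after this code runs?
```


steps_to_one(11)
11 is odd -> 3*11+1 = 34 -> steps_to_one(34)
34 is even -> steps_to_one(17)
17 is odd -> 3*17+1 = 52 -> steps_to_one(52)
52 is even -> steps_to_one(26)
26 is even -> steps_to_one(13)
13 is odd -> 3*13+1 = 40 -> steps_to_one(40)
40 is even -> steps_to_one(20)
20 is even -> steps_to_one(10)
10 is even -> steps_to_one(5)
5 is odd -> 3*5+1 = 16 -> steps_to_one(16)
16 is even -> steps_to_one(8)
8 is even -> steps_to_one(4)
4 is even -> steps_to_one(2)
2 is even -> steps_to_one(1)
Reached 1 after 14 steps
= 14


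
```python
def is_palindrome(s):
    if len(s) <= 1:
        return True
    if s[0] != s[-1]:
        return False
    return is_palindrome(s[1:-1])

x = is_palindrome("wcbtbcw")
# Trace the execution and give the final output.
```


is_palindrome("wcbtbcw")
"wcbtbcw": s[0]='w' == s[-1]='w' -> is_palindrome("cbtbc")
"cbtbc": s[0]='c' == s[-1]='c' -> is_palindrome("btb")
"btb": s[0]='b' == s[-1]='b' -> is_palindrome("t")
"t": len <= 1 -> True
= True


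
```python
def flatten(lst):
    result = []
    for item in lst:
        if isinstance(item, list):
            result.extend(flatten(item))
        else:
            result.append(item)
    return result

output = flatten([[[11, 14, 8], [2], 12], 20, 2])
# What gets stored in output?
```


flatten([[[11, 14, 8], [2], 12], 20, 2])
Processing each element:
  [[11, 14, 8], [2], 12] is a list -> flatten recursively -> [11, 14, 8, 2, 12]
  20 is not a list -> append 20
  2 is not a list -> append 2
= [11, 14, 8, 2, 12, 20, 2]


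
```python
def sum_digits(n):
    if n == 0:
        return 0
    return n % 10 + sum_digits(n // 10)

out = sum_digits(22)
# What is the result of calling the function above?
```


sum_digits(22)
= 2 + sum_digits(2)
= 2 + 2 + sum_digits(0)
= 2 + 2 + 0
= 4


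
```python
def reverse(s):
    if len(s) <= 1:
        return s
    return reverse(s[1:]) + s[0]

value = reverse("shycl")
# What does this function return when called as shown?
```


reverse("shycl")
= reverse("hycl") + "s"
= reverse("ycl") + "h" + "s"
= reverse("cl") + "y" + "h" + "s"
= reverse("l") + "c" + "y" + "h" + "s"
= "l" + "c" + "y" + "h" + "s"
= "lcyhs"


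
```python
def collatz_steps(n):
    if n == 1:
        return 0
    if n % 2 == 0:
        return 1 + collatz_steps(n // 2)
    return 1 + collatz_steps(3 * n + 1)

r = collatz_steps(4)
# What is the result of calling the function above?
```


collatz_steps(4)
4 is even -> collatz_steps(2)
2 is even -> collatz_steps(1)
Reached 1 after 2 steps
= 2


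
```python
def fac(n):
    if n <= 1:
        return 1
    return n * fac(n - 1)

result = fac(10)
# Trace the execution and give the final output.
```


fac(10)
= 10 * fac(9)
= 10 * 9 * fac(8)
= 10 * 9 * 8 * fac(7)
= 10 * 9 * 8 * 7 * fac(6)
= 10 * 9 * 8 * 7 * 6 * fac(5)
= 10 * 9 * 8 * 7 * 6 * 5 * fac(4)
= 10 * 9 * 8 * 7 * 6 * 5 * 4 * fac(3)
= 10 * 9 * 8 * 7 * 6 * 5 * 4 * 3 * fac(2)
= 10 * 9 * 8 * 7 * 6 * 5 * 4 * 3 * 2 * fac(1)
= 10 * 9 * 8 * 7 * 6 * 5 * 4 * 3 * 2 * 1
= 3628800


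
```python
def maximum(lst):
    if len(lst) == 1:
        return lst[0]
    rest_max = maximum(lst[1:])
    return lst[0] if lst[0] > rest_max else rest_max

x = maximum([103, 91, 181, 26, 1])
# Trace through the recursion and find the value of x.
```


maximum([103, 91, 181, 26, 1])
= compare 103 with maximum([91, 181, 26, 1])
= compare 91 with maximum([181, 26, 1])
= compare 181 with maximum([26, 1])
= compare 26 with maximum([1])
Base: maximum([1]) = 1
compare 26 with 1: max = 26
compare 181 with 26: max = 181
compare 91 with 181: max = 181
compare 103 with 181: max = 181
= 181
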